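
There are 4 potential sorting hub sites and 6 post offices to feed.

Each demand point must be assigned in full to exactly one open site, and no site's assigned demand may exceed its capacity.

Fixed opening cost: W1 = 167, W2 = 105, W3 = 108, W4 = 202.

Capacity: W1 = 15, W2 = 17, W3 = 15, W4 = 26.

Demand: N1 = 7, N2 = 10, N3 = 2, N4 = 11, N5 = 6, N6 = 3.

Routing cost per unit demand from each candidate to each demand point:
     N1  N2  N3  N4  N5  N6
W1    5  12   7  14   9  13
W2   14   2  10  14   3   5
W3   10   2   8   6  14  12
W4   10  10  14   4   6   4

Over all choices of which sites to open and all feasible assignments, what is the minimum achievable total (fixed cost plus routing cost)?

499

Open {W2, W4}; cheapest assignment that respects the capacities:
  W2 (cap 17, load 16): N2, N5 — cost 10×2 + 6×3 = 38
  W4 (cap 26, load 23): N1, N3, N4, N6 — cost 7×10 + 2×14 + 11×4 + 3×4 = 154
  Shipping 192, fixed 307 → total 499.
  Any other capacity-feasible assignment to {W2, W4} ships for at least 192.
Compare {W3, W4}: its best feasible assignment gives total 532.
Compare {W1, W2, W3}: its best feasible assignment gives total 569.
Every other set of open sites that can feasibly serve all demand totals ≥ 532 even under its best assignment. Minimum: 499.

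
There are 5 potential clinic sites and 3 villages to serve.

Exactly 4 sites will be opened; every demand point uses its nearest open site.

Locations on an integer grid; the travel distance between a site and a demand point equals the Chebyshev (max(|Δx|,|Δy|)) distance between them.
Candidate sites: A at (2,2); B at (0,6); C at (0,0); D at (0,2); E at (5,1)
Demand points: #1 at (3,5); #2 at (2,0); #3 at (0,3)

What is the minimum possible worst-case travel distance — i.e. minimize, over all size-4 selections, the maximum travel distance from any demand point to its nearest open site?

Open {A, B, C, D}.
  Farthest demand point is #1 at travel distance 3 (to A); all others are ≤ 3.
With {A, B, C, E} the worst case is 3.
With {A, B, D, E} the worst case is 3.
No size-4 selection achieves below 3.

3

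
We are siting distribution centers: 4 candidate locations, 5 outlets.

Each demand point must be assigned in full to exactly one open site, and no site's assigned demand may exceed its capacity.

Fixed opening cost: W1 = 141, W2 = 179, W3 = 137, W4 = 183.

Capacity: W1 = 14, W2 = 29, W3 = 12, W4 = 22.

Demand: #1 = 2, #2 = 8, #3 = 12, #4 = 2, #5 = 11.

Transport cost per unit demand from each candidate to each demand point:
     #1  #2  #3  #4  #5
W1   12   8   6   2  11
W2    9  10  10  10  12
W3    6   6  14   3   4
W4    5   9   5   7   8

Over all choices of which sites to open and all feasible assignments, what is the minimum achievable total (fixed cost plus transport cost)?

570

Open {W1, W4}; cheapest assignment that respects the capacities:
  W1 (cap 14, load 14): #3, #4 — cost 12×6 + 2×2 = 76
  W4 (cap 22, load 21): #1, #2, #5 — cost 2×5 + 8×9 + 11×8 = 170
  Shipping 246, fixed 324 → total 570.
  Any other capacity-feasible assignment to {W1, W4} ships for at least 246.
Compare {W2, W3}: its best feasible assignment gives total 598.
Compare {W1, W2}: its best feasible assignment gives total 626.
Every other set of open sites that can feasibly serve all demand totals ≥ 598 even under its best assignment. Minimum: 570.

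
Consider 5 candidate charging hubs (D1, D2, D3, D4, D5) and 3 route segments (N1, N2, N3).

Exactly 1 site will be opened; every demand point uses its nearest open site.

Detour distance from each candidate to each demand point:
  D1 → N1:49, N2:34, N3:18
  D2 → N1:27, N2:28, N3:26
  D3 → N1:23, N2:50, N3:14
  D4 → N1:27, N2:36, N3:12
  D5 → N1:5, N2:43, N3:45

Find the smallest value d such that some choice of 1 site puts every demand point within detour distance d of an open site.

Open {D2}.
  Farthest demand point is N2 at detour distance 28 (to D2); all others are ≤ 28.
With {D4} the worst case is 36.
With {D5} the worst case is 45.
No size-1 selection achieves below 28.

28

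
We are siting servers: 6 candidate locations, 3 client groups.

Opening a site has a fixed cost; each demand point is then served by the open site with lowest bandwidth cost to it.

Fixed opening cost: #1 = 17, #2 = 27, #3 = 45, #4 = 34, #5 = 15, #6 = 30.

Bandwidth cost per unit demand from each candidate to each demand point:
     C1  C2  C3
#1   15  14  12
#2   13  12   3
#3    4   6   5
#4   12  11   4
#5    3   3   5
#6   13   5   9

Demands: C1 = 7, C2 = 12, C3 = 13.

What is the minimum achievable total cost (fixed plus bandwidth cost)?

137

Open {#5}: assign each demand point to its cheapest open site.
  C1→#5 7×3=21, C2→#5 12×3=36, C3→#5 13×5=65
  bandwidth cost 122, fixed 15 → total 137.
Compare {#2, #5}: bandwidth cost 96 + fixed 42 = 138.
Compare {#1, #5}: bandwidth cost 122 + fixed 32 = 154.
Compare {#1, #2, #5}: bandwidth cost 96 + fixed 59 = 155.
All other subsets cost ≥ 138. Minimum total cost: 137.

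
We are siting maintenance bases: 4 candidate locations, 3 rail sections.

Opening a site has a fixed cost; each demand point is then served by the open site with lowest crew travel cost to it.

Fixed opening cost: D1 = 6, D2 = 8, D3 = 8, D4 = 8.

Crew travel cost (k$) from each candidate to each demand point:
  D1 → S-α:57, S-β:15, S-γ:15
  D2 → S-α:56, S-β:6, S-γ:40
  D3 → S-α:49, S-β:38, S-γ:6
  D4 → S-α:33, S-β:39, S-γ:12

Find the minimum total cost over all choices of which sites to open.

Open {D2, D4}: assign each demand point to its cheapest open site.
  S-α→D4 33, S-β→D2 6, S-γ→D4 12
  crew travel cost 51, fixed 16 → total 67.
Compare {D2, D3, D4}: crew travel cost 45 + fixed 24 = 69.
Compare {D1, D2, D4}: crew travel cost 51 + fixed 22 = 73.
Compare {D1, D4}: crew travel cost 60 + fixed 14 = 74.
All other subsets cost ≥ 69. Minimum total cost: 67.

67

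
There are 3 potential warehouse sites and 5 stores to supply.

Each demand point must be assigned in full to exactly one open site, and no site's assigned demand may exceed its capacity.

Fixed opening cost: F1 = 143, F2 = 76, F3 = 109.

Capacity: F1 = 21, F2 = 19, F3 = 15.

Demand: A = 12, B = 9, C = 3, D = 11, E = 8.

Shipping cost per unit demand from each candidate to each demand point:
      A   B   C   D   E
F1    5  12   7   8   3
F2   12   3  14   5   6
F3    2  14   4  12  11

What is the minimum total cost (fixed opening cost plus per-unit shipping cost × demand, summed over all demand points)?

503

Open {F1, F2, F3}; cheapest assignment that respects the capacities:
  F1 (cap 21, load 19): D, E — cost 11×8 + 8×3 = 112
  F2 (cap 19, load 9): B — cost 9×3 = 27
  F3 (cap 15, load 15): A, C — cost 12×2 + 3×4 = 36
  Shipping 175, fixed 328 → total 503.
  Any other capacity-feasible assignment to {F1, F2, F3} ships for at least 175.
Total demand is 43 and no other set of sites has combined capacity ≥ 43, so {F1, F2, F3} is the only feasible choice of open sites. Minimum: 503.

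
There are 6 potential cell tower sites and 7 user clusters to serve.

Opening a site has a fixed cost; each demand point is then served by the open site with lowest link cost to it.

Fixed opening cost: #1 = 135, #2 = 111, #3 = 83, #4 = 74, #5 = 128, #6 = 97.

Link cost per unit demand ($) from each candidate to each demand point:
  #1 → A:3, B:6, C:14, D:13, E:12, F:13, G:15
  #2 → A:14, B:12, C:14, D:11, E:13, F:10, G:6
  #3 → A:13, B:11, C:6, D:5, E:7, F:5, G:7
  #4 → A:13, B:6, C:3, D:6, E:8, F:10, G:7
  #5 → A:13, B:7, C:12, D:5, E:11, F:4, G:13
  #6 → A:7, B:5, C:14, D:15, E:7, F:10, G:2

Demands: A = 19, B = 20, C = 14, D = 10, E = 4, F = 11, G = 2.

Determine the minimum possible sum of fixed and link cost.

Open {#1, #3}: assign each demand point to its cheapest open site.
  A→#1 19×3=57, B→#1 20×6=120, C→#3 14×6=84, D→#3 10×5=50, E→#3 4×7=28, F→#3 11×5=55, G→#3 2×7=14
  link cost 408, fixed 218 → total 626.
Compare {#3, #6}: link cost 454 + fixed 180 = 634.
Compare {#1, #4}: link cost 435 + fixed 209 = 644.
Compare {#4, #6}: link cost 477 + fixed 171 = 648.
All other subsets cost ≥ 634. Minimum total cost: 626.

626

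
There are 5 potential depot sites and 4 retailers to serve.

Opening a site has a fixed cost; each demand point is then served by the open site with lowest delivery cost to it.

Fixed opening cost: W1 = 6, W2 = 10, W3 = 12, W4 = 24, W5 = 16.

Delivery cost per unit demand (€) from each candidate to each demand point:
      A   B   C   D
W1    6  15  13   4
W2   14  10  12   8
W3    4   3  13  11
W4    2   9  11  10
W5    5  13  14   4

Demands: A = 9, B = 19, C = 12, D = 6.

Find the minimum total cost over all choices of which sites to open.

273

Open {W1, W3, W4}: assign each demand point to its cheapest open site.
  A→W4 9×2=18, B→W3 19×3=57, C→W4 12×11=132, D→W1 6×4=24
  delivery cost 231, fixed 42 → total 273.
Compare {W3, W4, W5}: delivery cost 231 + fixed 52 = 283.
Compare {W1, W2, W3, W4}: delivery cost 231 + fixed 52 = 283.
Compare {W1, W2, W3}: delivery cost 261 + fixed 28 = 289.
All other subsets cost ≥ 283. Minimum total cost: 273.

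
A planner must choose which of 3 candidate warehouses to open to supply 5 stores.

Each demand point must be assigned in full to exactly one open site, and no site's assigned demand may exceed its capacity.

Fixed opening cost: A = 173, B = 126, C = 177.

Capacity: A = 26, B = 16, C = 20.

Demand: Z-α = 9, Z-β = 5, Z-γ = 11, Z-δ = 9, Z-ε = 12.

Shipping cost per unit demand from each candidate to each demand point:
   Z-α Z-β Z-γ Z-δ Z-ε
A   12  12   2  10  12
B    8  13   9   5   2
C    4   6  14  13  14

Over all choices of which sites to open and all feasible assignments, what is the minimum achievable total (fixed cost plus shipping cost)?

Open {A, B, C}; cheapest assignment that respects the capacities:
  A (cap 26, load 20): Z-γ, Z-δ — cost 11×2 + 9×10 = 112
  B (cap 16, load 12): Z-ε — cost 12×2 = 24
  C (cap 20, load 14): Z-α, Z-β — cost 9×4 + 5×6 = 66
  Shipping 202, fixed 476 → total 678.
  Any other capacity-feasible assignment to {A, B, C} ships for at least 202.
Compare {A, C}: its best feasible assignment gives total 834.
Every other set of open sites that can feasibly serve all demand totals ≥ 834 even under its best assignment. Minimum: 678.

678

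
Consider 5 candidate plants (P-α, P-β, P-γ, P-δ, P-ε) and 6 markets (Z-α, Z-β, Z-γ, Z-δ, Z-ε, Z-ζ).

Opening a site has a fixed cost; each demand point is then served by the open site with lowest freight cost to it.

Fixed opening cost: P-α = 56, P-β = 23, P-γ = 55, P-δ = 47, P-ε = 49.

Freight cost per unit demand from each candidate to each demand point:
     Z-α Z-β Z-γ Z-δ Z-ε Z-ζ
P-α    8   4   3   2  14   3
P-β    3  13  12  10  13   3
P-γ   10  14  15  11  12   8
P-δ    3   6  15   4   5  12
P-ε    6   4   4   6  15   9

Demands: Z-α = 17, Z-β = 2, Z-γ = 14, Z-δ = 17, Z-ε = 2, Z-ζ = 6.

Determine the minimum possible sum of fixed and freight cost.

258

Open {P-α, P-β}: assign each demand point to its cheapest open site.
  Z-α→P-β 17×3=51, Z-β→P-α 2×4=8, Z-γ→P-α 14×3=42, Z-δ→P-α 17×2=34, Z-ε→P-β 2×13=26, Z-ζ→P-α 6×3=18
  freight cost 179, fixed 79 → total 258.
Compare {P-α, P-δ}: freight cost 163 + fixed 103 = 266.
Compare {P-α, P-β, P-δ}: freight cost 163 + fixed 126 = 289.
Compare {P-α, P-β, P-ε}: freight cost 179 + fixed 128 = 307.
All other subsets cost ≥ 266. Minimum total cost: 258.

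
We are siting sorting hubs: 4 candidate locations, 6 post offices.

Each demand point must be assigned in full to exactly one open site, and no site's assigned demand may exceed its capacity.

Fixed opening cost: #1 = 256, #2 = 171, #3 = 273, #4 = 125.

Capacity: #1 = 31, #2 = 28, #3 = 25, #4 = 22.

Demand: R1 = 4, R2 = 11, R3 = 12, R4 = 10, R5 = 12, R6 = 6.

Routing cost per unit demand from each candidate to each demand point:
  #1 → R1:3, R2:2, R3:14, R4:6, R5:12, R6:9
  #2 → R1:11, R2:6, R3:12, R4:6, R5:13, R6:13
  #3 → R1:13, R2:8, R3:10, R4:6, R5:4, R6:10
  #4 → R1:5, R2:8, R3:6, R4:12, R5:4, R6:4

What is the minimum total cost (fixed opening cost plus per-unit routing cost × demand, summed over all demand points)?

Open {#1, #3}; cheapest assignment that respects the capacities:
  #1 (cap 31, load 31): R1, R2, R4, R6 — cost 4×3 + 11×2 + 10×6 + 6×9 = 148
  #3 (cap 25, load 24): R3, R5 — cost 12×10 + 12×4 = 168
  Shipping 316, fixed 529 → total 845.
  Any other capacity-feasible assignment to {#1, #3} ships for at least 316.
Compare {#2, #3, #4}: its best feasible assignment gives total 859.
Compare {#1, #2, #4}: its best feasible assignment gives total 862.
Every other set of open sites that can feasibly serve all demand totals ≥ 859 even under its best assignment. Minimum: 845.

845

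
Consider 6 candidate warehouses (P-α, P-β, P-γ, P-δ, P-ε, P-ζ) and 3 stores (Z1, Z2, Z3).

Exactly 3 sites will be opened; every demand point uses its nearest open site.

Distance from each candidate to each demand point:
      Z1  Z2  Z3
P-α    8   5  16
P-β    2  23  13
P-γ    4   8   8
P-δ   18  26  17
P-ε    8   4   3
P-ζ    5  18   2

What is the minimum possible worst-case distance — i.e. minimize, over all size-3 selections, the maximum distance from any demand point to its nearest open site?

4

Open {P-α, P-β, P-ε}.
  Farthest demand point is Z2 at distance 4 (to P-ε); all others are ≤ 4.
With {P-α, P-γ, P-ε} the worst case is 4.
With {P-β, P-γ, P-ε} the worst case is 4.
No size-3 selection achieves below 4.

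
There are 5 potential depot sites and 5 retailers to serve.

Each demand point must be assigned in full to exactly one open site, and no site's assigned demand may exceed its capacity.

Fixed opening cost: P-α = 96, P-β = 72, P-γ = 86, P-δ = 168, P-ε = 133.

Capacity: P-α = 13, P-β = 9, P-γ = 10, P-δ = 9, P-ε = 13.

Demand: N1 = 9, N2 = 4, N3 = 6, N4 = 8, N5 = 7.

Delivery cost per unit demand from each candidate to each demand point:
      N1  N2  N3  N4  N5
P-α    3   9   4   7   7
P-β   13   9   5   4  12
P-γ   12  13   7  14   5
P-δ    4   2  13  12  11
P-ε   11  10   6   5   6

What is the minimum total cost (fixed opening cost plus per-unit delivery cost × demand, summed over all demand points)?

474

Open {P-α, P-β, P-ε}; cheapest assignment that respects the capacities:
  P-α (cap 13, load 13): N1, N2 — cost 9×3 + 4×9 = 63
  P-β (cap 9, load 8): N4 — cost 8×4 = 32
  P-ε (cap 13, load 13): N3, N5 — cost 6×6 + 7×6 = 78
  Shipping 173, fixed 301 → total 474.
  Any other capacity-feasible assignment to {P-α, P-β, P-ε} ships for at least 173.
Compare {P-α, P-β, P-γ, P-ε}: its best feasible assignment gives total 553.
Compare {P-α, P-γ, P-ε}: its best feasible assignment gives total 568.
Every other set of open sites that can feasibly serve all demand totals ≥ 553 even under its best assignment. Minimum: 474.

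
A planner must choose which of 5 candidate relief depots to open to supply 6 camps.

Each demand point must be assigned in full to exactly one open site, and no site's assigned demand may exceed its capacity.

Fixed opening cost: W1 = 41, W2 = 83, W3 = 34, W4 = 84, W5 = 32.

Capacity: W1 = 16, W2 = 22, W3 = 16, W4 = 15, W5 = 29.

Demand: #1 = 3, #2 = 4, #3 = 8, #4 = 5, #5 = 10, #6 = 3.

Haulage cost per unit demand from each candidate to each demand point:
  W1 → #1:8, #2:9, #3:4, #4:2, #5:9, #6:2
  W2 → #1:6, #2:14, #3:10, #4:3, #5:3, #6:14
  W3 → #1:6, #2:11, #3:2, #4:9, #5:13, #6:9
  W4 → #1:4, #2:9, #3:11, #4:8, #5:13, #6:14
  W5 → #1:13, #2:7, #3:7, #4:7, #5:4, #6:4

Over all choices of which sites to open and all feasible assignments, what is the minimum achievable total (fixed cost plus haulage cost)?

215

Open {W3, W5}; cheapest assignment that respects the capacities:
  W3 (cap 16, load 11): #1, #3 — cost 3×6 + 8×2 = 34
  W5 (cap 29, load 22): #2, #4, #5, #6 — cost 4×7 + 5×7 + 10×4 + 3×4 = 115
  Shipping 149, fixed 66 → total 215.
  Any other capacity-feasible assignment to {W3, W5} ships for at least 149.
Compare {W1, W5}: its best feasible assignment gives total 219.
Compare {W1, W3, W5}: its best feasible assignment gives total 225.
Every other set of open sites that can feasibly serve all demand totals ≥ 219 even under its best assignment. Minimum: 215.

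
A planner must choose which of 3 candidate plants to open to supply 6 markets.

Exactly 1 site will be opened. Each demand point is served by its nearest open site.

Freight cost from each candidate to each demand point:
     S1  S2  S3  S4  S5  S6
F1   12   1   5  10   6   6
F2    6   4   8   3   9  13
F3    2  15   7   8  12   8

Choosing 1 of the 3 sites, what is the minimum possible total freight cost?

Open {F1}.
  S1→F1 12, S2→F1 1, S3→F1 5, S4→F1 10, S5→F1 6, S6→F1 6  ⇒ total 40.
Compare {F2}: total 43.
Compare {F3}: total 52.

40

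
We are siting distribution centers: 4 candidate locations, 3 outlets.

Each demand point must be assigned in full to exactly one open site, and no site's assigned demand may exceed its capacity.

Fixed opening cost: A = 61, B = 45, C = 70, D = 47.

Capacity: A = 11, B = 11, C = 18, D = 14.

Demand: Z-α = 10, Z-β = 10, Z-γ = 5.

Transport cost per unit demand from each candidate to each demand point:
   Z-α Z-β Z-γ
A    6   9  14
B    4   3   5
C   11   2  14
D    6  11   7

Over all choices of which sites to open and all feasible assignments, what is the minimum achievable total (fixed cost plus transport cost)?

Open {B, C}; cheapest assignment that respects the capacities:
  B (cap 11, load 10): Z-α — cost 10×4 = 40
  C (cap 18, load 15): Z-β, Z-γ — cost 10×2 + 5×14 = 90
  Shipping 130, fixed 115 → total 245.
  Any other capacity-feasible assignment to {B, C} ships for at least 130.
Compare {B, C, D}: its best feasible assignment gives total 257.
Compare {C, D}: its best feasible assignment gives total 267.
Every other set of open sites that can feasibly serve all demand totals ≥ 257 even under its best assignment. Minimum: 245.

245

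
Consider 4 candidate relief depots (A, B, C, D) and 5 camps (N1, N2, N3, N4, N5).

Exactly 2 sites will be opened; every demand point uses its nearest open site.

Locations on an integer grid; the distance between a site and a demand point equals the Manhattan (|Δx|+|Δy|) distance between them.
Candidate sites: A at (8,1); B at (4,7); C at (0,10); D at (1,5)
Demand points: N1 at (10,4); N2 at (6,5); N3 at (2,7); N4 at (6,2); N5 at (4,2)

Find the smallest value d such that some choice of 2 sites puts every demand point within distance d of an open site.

5

Open {A, B}.
  Farthest demand point is N1 at distance 5 (to A); all others are ≤ 5.
With {A, D} the worst case is 5.
With {A, C} the worst case is 6.
No size-2 selection achieves below 5.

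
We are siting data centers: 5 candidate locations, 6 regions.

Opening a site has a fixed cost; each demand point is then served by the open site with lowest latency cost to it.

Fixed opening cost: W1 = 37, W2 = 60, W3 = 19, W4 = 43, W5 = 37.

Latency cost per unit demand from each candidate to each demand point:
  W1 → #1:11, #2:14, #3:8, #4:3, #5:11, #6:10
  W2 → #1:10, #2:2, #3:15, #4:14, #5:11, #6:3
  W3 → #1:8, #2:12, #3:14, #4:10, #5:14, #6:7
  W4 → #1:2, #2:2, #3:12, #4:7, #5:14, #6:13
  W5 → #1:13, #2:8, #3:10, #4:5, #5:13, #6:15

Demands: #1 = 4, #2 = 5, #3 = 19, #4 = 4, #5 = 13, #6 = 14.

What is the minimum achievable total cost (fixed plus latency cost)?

Open {W1, W2}: assign each demand point to its cheapest open site.
  #1→W2 4×10=40, #2→W2 5×2=10, #3→W1 19×8=152, #4→W1 4×3=12, #5→W1 13×11=143, #6→W2 14×3=42
  latency cost 399, fixed 97 → total 496.
Compare {W1, W2, W3}: latency cost 391 + fixed 116 = 507.
Compare {W1, W2, W4}: latency cost 367 + fixed 140 = 507.
Compare {W1, W3, W4}: latency cost 423 + fixed 99 = 522.
All other subsets cost ≥ 507. Minimum total cost: 496.

496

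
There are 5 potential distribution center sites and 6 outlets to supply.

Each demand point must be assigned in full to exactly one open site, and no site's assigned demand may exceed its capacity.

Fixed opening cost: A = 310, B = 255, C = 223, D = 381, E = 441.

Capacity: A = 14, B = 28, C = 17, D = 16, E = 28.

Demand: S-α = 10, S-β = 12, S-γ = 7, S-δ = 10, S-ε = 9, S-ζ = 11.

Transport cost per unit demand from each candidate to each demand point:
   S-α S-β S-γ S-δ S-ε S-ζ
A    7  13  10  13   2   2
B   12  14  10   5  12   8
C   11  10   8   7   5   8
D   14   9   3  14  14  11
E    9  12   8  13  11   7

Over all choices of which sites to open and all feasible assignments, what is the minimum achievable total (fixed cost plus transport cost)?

Open {B, C, E}; cheapest assignment that respects the capacities:
  B (cap 28, load 21): S-δ, S-ζ — cost 10×5 + 11×8 = 138
  C (cap 17, load 16): S-γ, S-ε — cost 7×8 + 9×5 = 101
  E (cap 28, load 22): S-α, S-β — cost 10×9 + 12×12 = 234
  Shipping 473, fixed 919 → total 1392.
  Any other capacity-feasible assignment to {B, C, E} ships for at least 473.
Compare {A, B, E}: its best feasible assignment gives total 1465.
Compare {B, D, E}: its best feasible assignment gives total 1566.
Every other set of open sites that can feasibly serve all demand totals ≥ 1465 even under its best assignment. Minimum: 1392.

1392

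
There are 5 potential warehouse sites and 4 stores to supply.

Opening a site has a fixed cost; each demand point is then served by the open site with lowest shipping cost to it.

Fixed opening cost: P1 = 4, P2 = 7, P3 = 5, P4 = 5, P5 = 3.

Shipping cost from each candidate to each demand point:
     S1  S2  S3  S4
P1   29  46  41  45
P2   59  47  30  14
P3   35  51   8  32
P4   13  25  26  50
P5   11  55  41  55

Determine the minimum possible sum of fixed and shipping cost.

Open {P2, P3, P4}: assign each demand point to its cheapest open site.
  S1→P4 13, S2→P4 25, S3→P3 8, S4→P2 14
  shipping cost 60, fixed 17 → total 77.
Compare {P2, P3, P4, P5}: shipping cost 58 + fixed 20 = 78.
Compare {P1, P2, P3, P4}: shipping cost 60 + fixed 21 = 81.
Compare {P1, P2, P3, P4, P5}: shipping cost 58 + fixed 24 = 82.
All other subsets cost ≥ 78. Minimum total cost: 77.

77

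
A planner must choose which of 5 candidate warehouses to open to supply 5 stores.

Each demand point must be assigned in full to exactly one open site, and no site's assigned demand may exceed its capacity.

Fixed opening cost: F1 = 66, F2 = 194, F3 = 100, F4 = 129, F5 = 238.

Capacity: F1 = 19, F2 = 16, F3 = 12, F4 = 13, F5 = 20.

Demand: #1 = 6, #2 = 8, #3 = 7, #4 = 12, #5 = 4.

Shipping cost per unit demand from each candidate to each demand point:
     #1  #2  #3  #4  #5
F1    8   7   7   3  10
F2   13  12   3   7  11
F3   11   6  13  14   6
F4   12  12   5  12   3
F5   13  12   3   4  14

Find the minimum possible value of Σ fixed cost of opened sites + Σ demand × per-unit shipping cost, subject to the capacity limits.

474

Open {F1, F3, F4}; cheapest assignment that respects the capacities:
  F1 (cap 19, load 18): #1, #4 — cost 6×8 + 12×3 = 84
  F3 (cap 12, load 8): #2 — cost 8×6 = 48
  F4 (cap 13, load 11): #3, #5 — cost 7×5 + 4×3 = 47
  Shipping 179, fixed 295 → total 474.
  Any other capacity-feasible assignment to {F1, F3, F4} ships for at least 179.
Compare {F1, F5}: its best feasible assignment gives total 517.
Compare {F1, F2, F3}: its best feasible assignment gives total 537.
Every other set of open sites that can feasibly serve all demand totals ≥ 517 even under its best assignment. Minimum: 474.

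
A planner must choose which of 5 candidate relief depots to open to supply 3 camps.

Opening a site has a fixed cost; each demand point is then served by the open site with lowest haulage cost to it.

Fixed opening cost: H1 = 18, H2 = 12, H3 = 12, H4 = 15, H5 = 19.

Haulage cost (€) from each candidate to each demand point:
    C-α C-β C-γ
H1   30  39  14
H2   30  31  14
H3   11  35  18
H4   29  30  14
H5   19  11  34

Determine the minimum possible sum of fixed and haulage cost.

Open {H3, H5}: assign each demand point to its cheapest open site.
  C-α→H3 11, C-β→H5 11, C-γ→H3 18
  haulage cost 40, fixed 31 → total 71.
Compare {H2, H5}: haulage cost 44 + fixed 31 = 75.
Compare {H3}: haulage cost 64 + fixed 12 = 76.
Compare {H4, H5}: haulage cost 44 + fixed 34 = 78.
All other subsets cost ≥ 75. Minimum total cost: 71.

71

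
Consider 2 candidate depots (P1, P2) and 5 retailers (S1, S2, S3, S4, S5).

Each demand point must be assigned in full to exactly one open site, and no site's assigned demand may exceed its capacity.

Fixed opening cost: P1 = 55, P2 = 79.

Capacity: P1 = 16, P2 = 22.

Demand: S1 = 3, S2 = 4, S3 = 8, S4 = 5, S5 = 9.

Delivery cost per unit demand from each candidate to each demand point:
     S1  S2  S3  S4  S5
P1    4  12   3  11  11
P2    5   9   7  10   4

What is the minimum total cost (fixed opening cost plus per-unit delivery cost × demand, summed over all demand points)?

Open {P1, P2}; cheapest assignment that respects the capacities:
  P1 (cap 16, load 11): S1, S3 — cost 3×4 + 8×3 = 36
  P2 (cap 22, load 18): S2, S4, S5 — cost 4×9 + 5×10 + 9×4 = 122
  Shipping 158, fixed 134 → total 292.
  Any other capacity-feasible assignment to {P1, P2} ships for at least 158.
Total demand is 29 and no other set of sites has combined capacity ≥ 29, so {P1, P2} is the only feasible choice of open sites. Minimum: 292.

292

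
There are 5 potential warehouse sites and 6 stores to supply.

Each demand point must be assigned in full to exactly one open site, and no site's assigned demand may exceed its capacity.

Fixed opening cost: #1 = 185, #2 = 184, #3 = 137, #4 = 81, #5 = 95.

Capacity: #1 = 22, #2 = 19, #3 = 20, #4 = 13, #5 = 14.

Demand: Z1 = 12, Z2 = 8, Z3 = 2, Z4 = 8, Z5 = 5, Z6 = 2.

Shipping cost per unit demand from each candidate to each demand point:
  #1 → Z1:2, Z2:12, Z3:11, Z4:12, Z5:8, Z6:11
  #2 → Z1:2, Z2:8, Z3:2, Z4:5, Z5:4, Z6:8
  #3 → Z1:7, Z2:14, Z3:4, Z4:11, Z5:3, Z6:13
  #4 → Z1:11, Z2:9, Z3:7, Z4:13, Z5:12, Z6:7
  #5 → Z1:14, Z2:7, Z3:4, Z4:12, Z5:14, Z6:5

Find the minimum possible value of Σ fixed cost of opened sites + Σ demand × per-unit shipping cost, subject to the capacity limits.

548

Open {#2, #3}; cheapest assignment that respects the capacities:
  #2 (cap 19, load 18): Z2, Z4, Z6 — cost 8×8 + 8×5 + 2×8 = 120
  #3 (cap 20, load 19): Z1, Z3, Z5 — cost 12×7 + 2×4 + 5×3 = 107
  Shipping 227, fixed 321 → total 548.
  Any other capacity-feasible assignment to {#2, #3} ships for at least 227.
Compare {#1, #2}: its best feasible assignment gives total 563.
Compare {#1, #3}: its best feasible assignment gives total 575.
Every other set of open sites that can feasibly serve all demand totals ≥ 563 even under its best assignment. Minimum: 548.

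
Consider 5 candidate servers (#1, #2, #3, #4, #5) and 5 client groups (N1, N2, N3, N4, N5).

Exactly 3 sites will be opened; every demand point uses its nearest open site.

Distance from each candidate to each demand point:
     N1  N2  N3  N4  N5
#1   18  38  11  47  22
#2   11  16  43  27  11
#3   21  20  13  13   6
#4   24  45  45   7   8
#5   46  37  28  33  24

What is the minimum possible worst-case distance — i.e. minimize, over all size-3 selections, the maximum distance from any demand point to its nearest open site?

16

Open {#1, #2, #3}.
  Farthest demand point is N2 at distance 16 (to #2); all others are ≤ 16.
With {#1, #2, #4} the worst case is 16.
With {#2, #3, #4} the worst case is 16.
No size-3 selection achieves below 16.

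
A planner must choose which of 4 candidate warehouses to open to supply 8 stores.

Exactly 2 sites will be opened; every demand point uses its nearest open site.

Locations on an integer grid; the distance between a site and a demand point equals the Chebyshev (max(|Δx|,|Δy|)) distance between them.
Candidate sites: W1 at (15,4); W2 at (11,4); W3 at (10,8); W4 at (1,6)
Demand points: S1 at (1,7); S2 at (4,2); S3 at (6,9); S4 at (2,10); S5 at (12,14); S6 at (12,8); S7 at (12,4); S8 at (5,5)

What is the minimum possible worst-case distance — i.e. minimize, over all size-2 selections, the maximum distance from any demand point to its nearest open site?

6

Open {W3, W4}.
  Farthest demand point is S5 at distance 6 (to W3); all others are ≤ 6.
With {W1, W3} the worst case is 9.
With {W2, W3} the worst case is 9.
No size-2 selection achieves below 6.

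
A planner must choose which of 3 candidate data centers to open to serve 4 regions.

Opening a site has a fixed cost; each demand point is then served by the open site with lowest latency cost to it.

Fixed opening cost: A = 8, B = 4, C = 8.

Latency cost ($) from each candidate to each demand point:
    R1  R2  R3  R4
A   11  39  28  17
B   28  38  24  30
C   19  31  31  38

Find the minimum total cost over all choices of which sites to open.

102

Open {A, B}: assign each demand point to its cheapest open site.
  R1→A 11, R2→B 38, R3→B 24, R4→A 17
  latency cost 90, fixed 12 → total 102.
Compare {A}: latency cost 95 + fixed 8 = 103.
Compare {A, C}: latency cost 87 + fixed 16 = 103.
Compare {A, B, C}: latency cost 83 + fixed 20 = 103.
All other subsets cost ≥ 103. Minimum total cost: 102.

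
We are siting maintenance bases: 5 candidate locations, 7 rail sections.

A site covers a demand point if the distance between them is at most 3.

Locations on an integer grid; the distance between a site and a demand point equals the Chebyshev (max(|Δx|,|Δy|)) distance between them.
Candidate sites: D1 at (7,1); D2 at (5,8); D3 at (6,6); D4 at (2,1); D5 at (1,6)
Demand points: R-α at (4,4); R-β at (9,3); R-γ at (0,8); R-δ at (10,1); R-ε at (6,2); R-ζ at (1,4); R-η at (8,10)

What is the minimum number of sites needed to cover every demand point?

3

Coverage sets (demand points within 3 of each site):
  D1: {R-α, R-β, R-δ, R-ε}
  D2: {R-η}
  D3: {R-α, R-β}
  D4: {R-α, R-ζ}
  D5: {R-α, R-γ, R-ζ}
No 2 sites suffice: every size-2 union leaves at least one demand point uncovered.
But {D1, D2, D5} covers everything, so the minimum is 3.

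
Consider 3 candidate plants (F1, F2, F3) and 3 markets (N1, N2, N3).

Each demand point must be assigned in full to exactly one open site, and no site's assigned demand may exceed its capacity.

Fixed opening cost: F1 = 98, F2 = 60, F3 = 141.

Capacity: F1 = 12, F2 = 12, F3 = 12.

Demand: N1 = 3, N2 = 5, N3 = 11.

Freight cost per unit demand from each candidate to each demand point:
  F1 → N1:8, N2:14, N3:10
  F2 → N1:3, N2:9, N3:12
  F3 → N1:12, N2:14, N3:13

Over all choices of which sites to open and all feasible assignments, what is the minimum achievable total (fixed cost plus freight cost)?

Open {F1, F2}; cheapest assignment that respects the capacities:
  F1 (cap 12, load 11): N3 — cost 11×10 = 110
  F2 (cap 12, load 8): N1, N2 — cost 3×3 + 5×9 = 54
  Shipping 164, fixed 158 → total 322.
  Any other capacity-feasible assignment to {F1, F2} ships for at least 164.
Compare {F2, F3}: its best feasible assignment gives total 398.
Compare {F1, F3}: its best feasible assignment gives total 455.
Every other set of open sites that can feasibly serve all demand totals ≥ 398 even under its best assignment. Minimum: 322.

322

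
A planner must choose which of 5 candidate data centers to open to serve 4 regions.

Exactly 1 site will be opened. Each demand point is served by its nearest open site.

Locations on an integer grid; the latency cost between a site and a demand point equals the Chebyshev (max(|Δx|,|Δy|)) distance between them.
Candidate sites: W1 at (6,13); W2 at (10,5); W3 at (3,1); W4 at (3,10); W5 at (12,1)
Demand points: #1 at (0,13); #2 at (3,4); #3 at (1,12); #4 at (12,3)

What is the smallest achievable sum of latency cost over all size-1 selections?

20

Open {W4}.
  #1→W4 3, #2→W4 6, #3→W4 2, #4→W4 9  ⇒ total 20.
Compare {W2}: total 28.
Compare {W1}: total 30.
No size-1 selection does better; minimum is 20.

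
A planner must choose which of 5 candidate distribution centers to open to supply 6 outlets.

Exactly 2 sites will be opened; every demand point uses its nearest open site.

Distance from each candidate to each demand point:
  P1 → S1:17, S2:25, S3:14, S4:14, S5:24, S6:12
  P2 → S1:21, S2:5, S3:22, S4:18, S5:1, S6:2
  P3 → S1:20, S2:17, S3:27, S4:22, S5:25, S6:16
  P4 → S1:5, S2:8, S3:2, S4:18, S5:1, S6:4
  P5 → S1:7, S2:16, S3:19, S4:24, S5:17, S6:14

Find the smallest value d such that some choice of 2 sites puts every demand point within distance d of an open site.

14

Open {P1, P4}.
  Farthest demand point is S4 at distance 14 (to P1); all others are ≤ 14.
With {P1, P2} the worst case is 17.
With {P1, P5} the worst case is 17.
No size-2 selection achieves below 14.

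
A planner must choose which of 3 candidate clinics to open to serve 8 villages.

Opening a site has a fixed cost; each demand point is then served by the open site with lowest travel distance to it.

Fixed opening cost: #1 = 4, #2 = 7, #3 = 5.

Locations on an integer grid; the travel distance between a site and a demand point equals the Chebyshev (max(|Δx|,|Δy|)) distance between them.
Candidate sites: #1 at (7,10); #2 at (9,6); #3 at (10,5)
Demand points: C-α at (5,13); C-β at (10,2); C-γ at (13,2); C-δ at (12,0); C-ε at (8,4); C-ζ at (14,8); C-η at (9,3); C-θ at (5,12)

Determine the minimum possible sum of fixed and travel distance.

33

Open {#1, #3}: assign each demand point to its cheapest open site.
  C-α→#1 3, C-β→#3 3, C-γ→#3 3, C-δ→#3 5, C-ε→#3 2, C-ζ→#3 4, C-η→#3 2, C-θ→#1 2
  travel distance 24, fixed 9 → total 33.
Compare {#3}: travel distance 34 + fixed 5 = 39.
Compare {#1, #2}: travel distance 29 + fixed 11 = 40.
Compare {#1, #2, #3}: travel distance 24 + fixed 16 = 40.
All other subsets cost ≥ 39. Minimum total cost: 33.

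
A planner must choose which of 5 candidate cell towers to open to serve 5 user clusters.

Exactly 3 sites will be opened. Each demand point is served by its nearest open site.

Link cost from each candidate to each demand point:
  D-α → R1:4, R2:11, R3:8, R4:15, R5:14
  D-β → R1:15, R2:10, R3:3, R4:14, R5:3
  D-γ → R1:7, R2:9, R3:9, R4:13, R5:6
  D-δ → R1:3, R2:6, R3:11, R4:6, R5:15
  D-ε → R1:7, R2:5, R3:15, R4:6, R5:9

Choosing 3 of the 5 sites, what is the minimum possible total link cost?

20

Open {D-β, D-δ, D-ε}.
  R1→D-δ 3, R2→D-ε 5, R3→D-β 3, R4→D-δ 6, R5→D-β 3  ⇒ total 20.
Compare {D-α, D-β, D-δ}: total 21.
Compare {D-α, D-β, D-ε}: total 21.
No size-3 selection does better; minimum is 20.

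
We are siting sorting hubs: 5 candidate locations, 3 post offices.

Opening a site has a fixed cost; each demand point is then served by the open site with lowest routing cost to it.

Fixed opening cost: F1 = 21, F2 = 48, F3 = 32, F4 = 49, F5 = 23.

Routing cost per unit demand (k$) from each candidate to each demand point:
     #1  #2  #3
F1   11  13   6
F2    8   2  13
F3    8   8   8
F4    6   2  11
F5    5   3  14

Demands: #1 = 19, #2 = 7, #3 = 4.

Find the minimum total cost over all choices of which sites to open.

Open {F1, F5}: assign each demand point to its cheapest open site.
  #1→F5 19×5=95, #2→F5 7×3=21, #3→F1 4×6=24
  routing cost 140, fixed 44 → total 184.
Compare {F5}: routing cost 172 + fixed 23 = 195.
Compare {F3, F5}: routing cost 148 + fixed 55 = 203.
Compare {F1, F3, F5}: routing cost 140 + fixed 76 = 216.
All other subsets cost ≥ 195. Minimum total cost: 184.

184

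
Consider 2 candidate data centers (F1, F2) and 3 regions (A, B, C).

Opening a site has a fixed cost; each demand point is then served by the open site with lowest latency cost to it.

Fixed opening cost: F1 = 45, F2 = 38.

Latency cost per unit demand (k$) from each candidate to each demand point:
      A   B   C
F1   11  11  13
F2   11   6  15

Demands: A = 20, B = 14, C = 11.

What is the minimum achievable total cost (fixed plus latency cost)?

507

Open {F2}: assign each demand point to its cheapest open site.
  A→F2 20×11=220, B→F2 14×6=84, C→F2 11×15=165
  latency cost 469, fixed 38 → total 507.
Compare {F1, F2}: latency cost 447 + fixed 83 = 530.
Compare {F1}: latency cost 517 + fixed 45 = 562.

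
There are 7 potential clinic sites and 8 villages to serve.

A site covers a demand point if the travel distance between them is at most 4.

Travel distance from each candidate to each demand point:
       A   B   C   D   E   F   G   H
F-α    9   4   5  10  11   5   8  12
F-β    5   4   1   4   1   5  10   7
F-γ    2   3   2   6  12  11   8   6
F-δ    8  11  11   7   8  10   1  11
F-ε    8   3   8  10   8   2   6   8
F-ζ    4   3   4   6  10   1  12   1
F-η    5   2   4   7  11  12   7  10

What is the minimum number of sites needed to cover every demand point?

Coverage sets (demand points within 4 of each site):
  F-α: {B}
  F-β: {B, C, D, E}
  F-γ: {A, B, C}
  F-δ: {G}
  F-ε: {B, F}
  F-ζ: {A, B, C, F, H}
  F-η: {B, C}
No 2 sites suffice: every size-2 union leaves at least one demand point uncovered.
But {F-β, F-δ, F-ζ} covers everything, so the minimum is 3.

3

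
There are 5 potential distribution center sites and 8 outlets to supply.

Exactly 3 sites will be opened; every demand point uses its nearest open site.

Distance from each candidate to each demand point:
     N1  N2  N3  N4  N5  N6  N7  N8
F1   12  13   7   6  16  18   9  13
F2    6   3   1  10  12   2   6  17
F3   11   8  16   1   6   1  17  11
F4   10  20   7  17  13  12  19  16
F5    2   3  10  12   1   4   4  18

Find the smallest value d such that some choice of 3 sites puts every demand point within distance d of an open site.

Open {F1, F2, F3}.
  Farthest demand point is N8 at distance 11 (to F3); all others are ≤ 11.
With {F1, F3, F4} the worst case is 11.
With {F1, F3, F5} the worst case is 11.
No size-3 selection achieves below 11.

11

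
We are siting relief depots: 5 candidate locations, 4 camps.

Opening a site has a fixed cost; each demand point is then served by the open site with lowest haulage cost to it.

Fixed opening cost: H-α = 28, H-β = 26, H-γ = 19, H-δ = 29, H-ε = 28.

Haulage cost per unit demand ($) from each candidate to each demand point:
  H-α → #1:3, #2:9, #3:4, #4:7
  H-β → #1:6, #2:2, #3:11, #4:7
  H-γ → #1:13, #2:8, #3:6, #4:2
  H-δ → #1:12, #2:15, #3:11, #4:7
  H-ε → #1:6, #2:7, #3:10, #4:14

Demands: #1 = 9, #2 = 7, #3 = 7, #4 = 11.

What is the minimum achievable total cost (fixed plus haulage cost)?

164

Open {H-α, H-β, H-γ}: assign each demand point to its cheapest open site.
  #1→H-α 9×3=27, #2→H-β 7×2=14, #3→H-α 7×4=28, #4→H-γ 11×2=22
  haulage cost 91, fixed 73 → total 164.
Compare {H-β, H-γ}: haulage cost 132 + fixed 45 = 177.
Compare {H-α, H-γ}: haulage cost 133 + fixed 47 = 180.
Compare {H-α, H-β, H-γ, H-ε}: haulage cost 91 + fixed 101 = 192.
All other subsets cost ≥ 177. Minimum total cost: 164.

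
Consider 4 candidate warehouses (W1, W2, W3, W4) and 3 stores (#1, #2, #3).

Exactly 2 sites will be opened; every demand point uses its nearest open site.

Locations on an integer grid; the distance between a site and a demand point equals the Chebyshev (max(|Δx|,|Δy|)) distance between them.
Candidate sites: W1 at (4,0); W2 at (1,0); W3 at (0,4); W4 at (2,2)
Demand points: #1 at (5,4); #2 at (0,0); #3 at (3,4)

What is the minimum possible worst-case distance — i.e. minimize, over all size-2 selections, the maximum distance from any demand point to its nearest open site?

3

Open {W1, W4}.
  Farthest demand point is #1 at distance 3 (to W4); all others are ≤ 3.
With {W2, W4} the worst case is 3.
With {W3, W4} the worst case is 3.
No size-2 selection achieves below 3.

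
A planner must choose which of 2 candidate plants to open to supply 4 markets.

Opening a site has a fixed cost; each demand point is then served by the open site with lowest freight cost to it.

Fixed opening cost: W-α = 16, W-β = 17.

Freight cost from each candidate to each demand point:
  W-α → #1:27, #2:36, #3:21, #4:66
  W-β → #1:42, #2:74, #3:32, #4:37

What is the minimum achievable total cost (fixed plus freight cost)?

Open {W-α, W-β}: assign each demand point to its cheapest open site.
  #1→W-α 27, #2→W-α 36, #3→W-α 21, #4→W-β 37
  freight cost 121, fixed 33 → total 154.
Compare {W-α}: freight cost 150 + fixed 16 = 166.
Compare {W-β}: freight cost 185 + fixed 17 = 202.

154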